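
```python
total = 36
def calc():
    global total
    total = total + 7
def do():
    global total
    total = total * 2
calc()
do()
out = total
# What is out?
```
86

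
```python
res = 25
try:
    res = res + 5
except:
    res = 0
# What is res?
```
30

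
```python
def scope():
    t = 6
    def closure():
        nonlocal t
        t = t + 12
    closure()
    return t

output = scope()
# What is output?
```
18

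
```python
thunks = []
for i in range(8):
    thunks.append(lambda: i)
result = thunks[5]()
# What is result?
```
7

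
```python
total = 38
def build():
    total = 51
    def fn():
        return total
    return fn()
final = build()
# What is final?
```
51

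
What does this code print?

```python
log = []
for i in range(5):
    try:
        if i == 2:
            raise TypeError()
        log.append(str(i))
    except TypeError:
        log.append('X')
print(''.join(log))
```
01X34

Exception on i=2 caught, loop continues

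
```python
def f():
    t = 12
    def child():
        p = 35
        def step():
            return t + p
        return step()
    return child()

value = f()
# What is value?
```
47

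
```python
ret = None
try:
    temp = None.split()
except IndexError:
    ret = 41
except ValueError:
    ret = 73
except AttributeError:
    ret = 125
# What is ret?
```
125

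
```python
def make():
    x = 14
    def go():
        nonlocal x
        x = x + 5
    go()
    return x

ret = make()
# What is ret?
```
19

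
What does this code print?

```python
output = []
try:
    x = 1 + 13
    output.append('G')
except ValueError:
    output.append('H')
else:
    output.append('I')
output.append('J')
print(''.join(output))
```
GIJ

else block runs when no exception occurs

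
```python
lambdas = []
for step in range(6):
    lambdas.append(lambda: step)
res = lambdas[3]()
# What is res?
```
5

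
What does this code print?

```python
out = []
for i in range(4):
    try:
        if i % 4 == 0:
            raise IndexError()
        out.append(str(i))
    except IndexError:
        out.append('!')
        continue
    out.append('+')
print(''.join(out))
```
!1+2+3+

continue in except skips rest of loop body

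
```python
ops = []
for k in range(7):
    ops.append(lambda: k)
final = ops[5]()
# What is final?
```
6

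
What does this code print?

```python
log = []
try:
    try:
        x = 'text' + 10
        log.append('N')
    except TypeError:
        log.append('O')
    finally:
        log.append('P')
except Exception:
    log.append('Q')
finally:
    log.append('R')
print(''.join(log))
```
OPR

Both finally blocks run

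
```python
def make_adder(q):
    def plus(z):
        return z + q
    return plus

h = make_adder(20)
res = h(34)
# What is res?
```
54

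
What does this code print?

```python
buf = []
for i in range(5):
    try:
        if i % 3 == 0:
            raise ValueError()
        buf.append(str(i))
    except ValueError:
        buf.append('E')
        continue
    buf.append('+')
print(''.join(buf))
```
E1+2+E4+

continue in except skips rest of loop body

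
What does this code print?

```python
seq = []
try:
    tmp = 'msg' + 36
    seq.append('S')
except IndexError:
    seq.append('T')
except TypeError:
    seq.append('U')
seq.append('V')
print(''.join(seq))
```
UV

TypeError is caught by its specific handler, not IndexError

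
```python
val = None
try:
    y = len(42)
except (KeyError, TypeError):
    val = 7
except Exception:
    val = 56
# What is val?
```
7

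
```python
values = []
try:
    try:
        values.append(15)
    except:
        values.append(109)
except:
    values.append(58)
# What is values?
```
[15]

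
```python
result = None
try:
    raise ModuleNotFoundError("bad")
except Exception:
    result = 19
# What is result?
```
19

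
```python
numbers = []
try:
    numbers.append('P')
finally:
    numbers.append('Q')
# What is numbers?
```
['P', 'Q']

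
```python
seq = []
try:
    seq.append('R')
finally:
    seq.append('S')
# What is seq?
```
['R', 'S']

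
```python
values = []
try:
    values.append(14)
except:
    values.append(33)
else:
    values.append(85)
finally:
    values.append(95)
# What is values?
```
[14, 85, 95]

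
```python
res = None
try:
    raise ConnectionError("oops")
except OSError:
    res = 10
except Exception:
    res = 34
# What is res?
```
10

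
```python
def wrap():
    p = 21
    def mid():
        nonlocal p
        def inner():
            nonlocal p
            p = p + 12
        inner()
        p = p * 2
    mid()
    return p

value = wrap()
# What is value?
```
66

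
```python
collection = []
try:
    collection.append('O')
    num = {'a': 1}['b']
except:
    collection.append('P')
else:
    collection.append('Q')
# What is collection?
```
['O', 'P']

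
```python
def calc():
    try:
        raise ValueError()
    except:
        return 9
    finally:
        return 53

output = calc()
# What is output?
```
53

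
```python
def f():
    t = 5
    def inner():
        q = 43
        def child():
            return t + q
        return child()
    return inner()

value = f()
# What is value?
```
48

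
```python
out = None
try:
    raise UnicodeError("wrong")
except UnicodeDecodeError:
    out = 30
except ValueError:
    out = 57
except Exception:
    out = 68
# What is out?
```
57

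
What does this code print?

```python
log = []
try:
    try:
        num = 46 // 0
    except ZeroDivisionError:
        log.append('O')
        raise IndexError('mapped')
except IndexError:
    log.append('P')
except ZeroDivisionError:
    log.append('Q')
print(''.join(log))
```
OP

New IndexError raised, caught by outer IndexError handler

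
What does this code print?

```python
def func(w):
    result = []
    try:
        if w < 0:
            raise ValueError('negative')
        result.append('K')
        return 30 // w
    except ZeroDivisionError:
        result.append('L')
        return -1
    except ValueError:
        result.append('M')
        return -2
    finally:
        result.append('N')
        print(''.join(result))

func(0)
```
KLN

w=0 causes ZeroDivisionError, caught, finally prints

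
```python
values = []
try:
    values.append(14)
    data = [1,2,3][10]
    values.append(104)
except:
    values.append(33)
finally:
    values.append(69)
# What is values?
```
[14, 33, 69]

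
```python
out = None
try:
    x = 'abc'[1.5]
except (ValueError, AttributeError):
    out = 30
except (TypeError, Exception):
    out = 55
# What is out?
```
55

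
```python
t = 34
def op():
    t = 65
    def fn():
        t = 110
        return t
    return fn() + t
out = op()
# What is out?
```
175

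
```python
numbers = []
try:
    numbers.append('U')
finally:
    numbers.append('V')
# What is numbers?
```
['U', 'V']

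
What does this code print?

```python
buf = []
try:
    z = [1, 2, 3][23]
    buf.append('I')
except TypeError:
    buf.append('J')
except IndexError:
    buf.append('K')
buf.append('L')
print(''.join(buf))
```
KL

IndexError is caught by its specific handler, not TypeError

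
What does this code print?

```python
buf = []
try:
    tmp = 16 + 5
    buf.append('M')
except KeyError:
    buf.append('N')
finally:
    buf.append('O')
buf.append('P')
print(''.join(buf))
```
MOP

finally runs after normal execution too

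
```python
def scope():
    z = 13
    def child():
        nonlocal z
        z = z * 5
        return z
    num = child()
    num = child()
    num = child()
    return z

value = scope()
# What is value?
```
1625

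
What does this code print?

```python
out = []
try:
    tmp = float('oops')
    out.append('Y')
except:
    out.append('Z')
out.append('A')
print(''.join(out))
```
ZA

Exception raised in try, caught by bare except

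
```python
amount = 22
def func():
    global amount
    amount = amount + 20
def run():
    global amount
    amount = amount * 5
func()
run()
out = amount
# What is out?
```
210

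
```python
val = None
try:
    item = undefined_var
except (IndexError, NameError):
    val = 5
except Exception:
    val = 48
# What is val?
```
5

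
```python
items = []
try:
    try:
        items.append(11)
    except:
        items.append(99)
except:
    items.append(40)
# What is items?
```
[11]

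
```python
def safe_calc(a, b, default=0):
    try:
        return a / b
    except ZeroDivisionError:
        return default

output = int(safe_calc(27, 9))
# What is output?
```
3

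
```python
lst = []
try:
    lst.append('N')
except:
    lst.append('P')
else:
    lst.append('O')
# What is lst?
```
['N', 'O']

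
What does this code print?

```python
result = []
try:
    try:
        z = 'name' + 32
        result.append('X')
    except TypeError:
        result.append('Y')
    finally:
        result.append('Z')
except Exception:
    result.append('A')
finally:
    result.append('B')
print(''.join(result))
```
YZB

Both finally blocks run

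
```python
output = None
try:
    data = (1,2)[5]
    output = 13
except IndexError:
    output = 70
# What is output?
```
70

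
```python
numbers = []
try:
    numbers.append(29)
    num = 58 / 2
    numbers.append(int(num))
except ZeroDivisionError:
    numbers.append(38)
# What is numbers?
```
[29, 29]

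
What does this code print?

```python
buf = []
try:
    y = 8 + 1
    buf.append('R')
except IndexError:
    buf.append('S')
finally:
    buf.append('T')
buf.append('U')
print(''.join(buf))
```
RTU

finally runs after normal execution too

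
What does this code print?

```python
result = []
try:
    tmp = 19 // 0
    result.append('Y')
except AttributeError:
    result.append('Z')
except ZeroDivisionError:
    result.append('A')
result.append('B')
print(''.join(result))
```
AB

ZeroDivisionError is caught by its specific handler, not AttributeError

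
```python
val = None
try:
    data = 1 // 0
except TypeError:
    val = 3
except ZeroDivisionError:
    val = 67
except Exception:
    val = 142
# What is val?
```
67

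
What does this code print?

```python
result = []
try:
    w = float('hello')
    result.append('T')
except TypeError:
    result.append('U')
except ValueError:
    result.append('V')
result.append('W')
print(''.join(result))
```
VW

ValueError is caught by its specific handler, not TypeError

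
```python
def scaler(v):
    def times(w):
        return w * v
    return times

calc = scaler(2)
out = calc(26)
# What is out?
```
52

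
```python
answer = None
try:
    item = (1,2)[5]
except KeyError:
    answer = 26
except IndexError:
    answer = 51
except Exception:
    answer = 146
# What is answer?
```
51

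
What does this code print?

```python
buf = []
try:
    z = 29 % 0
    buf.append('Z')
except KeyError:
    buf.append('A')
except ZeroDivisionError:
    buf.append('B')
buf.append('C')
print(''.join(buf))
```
BC

ZeroDivisionError is caught by its specific handler, not KeyError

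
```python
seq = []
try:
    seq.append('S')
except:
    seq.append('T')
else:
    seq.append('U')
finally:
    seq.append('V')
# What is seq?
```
['S', 'U', 'V']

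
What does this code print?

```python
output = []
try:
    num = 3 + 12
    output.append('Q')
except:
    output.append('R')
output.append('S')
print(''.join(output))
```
QS

No exception, try block completes normally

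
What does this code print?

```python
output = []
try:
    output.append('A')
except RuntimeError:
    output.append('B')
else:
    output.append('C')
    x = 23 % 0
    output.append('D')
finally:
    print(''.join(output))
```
AC

Try succeeds, else appends 'C', ZeroDivisionError in else is uncaught, finally prints before exception propagates ('D' never appended)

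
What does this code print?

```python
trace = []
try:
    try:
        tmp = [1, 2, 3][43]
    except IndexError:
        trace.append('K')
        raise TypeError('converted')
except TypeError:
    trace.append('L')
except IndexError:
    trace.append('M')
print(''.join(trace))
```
KL

New TypeError raised, caught by outer TypeError handler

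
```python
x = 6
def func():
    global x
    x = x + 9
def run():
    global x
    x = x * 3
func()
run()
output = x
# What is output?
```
45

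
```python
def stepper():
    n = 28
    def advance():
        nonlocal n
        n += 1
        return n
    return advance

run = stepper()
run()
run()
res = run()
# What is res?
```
31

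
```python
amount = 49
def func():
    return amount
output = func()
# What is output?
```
49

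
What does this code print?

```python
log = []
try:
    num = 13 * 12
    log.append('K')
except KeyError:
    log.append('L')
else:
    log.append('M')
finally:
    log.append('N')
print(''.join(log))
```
KMN

else runs before finally when no exception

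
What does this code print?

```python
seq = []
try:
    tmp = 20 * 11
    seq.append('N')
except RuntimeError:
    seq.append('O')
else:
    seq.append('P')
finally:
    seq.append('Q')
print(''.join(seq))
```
NPQ

else runs before finally when no exception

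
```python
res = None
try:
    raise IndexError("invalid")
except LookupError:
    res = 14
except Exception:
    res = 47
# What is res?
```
14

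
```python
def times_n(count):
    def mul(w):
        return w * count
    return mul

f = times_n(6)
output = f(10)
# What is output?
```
60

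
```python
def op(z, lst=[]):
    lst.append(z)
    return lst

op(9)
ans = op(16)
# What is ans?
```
[9, 16]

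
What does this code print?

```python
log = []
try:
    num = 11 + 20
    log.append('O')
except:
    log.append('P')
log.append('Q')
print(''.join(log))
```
OQ

No exception, try block completes normally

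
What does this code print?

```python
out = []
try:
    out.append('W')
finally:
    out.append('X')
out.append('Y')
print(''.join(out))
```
WXY

try/finally without except, no exception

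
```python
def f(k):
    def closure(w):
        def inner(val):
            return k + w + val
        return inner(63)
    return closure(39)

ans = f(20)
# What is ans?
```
122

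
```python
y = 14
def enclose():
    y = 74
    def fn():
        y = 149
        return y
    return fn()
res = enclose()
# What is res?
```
149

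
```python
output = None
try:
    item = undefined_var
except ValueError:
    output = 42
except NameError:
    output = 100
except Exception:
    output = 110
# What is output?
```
100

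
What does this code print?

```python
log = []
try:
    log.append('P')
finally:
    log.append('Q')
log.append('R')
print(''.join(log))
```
PQR

try/finally without except, no exception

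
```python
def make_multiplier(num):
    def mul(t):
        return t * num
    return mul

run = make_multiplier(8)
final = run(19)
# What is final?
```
152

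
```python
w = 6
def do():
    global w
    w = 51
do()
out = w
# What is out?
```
51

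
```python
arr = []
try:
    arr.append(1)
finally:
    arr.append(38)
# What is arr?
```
[1, 38]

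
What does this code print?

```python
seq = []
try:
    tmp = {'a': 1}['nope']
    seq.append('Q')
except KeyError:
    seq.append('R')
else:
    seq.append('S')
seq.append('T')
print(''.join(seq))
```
RT

else block skipped when exception is caught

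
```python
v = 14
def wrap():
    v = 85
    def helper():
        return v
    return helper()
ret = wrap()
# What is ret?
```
85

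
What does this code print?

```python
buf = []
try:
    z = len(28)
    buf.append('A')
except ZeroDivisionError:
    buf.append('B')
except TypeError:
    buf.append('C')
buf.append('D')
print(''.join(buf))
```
CD

TypeError is caught by its specific handler, not ZeroDivisionError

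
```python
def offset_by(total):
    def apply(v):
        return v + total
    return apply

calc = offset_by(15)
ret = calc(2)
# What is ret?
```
17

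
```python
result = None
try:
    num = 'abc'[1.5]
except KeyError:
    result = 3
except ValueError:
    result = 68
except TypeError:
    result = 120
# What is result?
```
120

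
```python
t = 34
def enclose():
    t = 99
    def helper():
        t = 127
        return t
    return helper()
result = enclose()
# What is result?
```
127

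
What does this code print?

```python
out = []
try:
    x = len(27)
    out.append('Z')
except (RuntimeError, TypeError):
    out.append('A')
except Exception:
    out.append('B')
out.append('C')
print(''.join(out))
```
AC

TypeError matches tuple containing it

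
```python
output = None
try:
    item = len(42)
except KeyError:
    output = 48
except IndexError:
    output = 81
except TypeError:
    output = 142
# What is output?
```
142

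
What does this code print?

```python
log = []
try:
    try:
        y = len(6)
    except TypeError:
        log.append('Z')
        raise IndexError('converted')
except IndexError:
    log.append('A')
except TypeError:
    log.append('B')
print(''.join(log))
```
ZA

New IndexError raised, caught by outer IndexError handler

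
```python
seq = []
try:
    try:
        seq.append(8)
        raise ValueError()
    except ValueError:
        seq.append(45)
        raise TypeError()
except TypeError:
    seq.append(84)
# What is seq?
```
[8, 45, 84]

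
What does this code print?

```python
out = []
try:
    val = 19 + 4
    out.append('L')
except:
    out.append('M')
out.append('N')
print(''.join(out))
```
LN

No exception, try block completes normally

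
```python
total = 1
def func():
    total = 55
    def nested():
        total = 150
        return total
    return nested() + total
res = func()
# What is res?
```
205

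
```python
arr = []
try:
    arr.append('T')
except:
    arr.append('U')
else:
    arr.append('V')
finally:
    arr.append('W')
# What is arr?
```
['T', 'V', 'W']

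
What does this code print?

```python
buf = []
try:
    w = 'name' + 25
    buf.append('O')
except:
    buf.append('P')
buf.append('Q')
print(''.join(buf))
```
PQ

Exception raised in try, caught by bare except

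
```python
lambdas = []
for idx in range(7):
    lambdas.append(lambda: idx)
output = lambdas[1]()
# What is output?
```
6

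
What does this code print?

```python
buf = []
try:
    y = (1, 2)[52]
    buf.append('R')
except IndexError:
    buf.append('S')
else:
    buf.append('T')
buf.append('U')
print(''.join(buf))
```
SU

else block skipped when exception is caught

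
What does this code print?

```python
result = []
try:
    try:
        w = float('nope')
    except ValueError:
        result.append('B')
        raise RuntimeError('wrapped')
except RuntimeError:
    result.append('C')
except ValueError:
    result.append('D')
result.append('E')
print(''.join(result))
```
BCE

RuntimeError raised and caught, original ValueError not re-raised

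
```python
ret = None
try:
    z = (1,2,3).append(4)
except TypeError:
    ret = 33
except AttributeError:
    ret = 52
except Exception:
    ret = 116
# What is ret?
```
52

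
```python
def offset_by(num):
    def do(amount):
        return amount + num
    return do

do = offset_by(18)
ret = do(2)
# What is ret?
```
20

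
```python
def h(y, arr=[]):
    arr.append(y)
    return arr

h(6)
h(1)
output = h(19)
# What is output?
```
[6, 1, 19]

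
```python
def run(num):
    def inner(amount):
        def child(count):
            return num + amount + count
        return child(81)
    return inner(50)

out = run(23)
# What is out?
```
154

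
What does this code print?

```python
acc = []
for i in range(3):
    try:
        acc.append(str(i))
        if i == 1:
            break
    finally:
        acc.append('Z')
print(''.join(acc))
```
0Z1Z

finally runs even when breaking out of loop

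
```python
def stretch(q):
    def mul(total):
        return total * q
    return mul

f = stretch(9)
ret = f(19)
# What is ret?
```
171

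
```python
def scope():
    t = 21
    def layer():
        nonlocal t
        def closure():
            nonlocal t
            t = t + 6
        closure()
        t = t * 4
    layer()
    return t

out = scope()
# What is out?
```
108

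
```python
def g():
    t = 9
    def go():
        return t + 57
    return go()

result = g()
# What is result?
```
66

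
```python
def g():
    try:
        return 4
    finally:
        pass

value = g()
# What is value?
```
4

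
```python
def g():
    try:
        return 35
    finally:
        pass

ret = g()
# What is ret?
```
35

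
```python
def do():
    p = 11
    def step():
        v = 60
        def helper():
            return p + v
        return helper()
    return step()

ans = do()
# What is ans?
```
71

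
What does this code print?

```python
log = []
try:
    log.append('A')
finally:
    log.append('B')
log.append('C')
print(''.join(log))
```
ABC

try/finally without except, no exception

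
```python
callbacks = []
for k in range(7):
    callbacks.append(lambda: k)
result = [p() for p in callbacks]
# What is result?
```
[6, 6, 6, 6, 6, 6, 6]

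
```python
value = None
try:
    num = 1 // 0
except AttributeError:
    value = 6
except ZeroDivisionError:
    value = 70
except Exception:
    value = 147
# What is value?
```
70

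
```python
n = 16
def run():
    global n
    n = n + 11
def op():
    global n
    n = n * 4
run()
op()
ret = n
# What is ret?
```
108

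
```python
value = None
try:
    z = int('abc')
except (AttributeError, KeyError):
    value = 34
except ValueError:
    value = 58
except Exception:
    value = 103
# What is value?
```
58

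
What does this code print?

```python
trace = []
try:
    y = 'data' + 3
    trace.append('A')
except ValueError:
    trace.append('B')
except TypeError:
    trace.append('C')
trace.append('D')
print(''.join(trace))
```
CD

TypeError is caught by its specific handler, not ValueError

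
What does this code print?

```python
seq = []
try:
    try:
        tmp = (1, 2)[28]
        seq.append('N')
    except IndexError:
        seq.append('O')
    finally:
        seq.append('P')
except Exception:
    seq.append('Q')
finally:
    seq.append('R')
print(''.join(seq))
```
OPR

Both finally blocks run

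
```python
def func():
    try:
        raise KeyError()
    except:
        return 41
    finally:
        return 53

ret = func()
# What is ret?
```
53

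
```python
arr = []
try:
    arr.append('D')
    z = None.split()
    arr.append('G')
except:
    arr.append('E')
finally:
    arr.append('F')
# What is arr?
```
['D', 'E', 'F']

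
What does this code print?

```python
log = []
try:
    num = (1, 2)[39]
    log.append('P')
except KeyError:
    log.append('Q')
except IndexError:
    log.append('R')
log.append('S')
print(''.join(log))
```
RS

IndexError is caught by its specific handler, not KeyError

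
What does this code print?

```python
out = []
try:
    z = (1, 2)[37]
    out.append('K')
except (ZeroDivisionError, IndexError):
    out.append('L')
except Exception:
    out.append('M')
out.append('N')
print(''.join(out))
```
LN

IndexError matches tuple containing it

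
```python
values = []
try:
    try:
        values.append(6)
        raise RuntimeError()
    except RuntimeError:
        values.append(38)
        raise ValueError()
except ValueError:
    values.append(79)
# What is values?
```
[6, 38, 79]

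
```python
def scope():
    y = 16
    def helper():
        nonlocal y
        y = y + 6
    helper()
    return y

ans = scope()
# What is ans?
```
22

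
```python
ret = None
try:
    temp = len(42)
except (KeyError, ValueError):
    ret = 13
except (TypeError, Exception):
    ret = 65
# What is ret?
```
65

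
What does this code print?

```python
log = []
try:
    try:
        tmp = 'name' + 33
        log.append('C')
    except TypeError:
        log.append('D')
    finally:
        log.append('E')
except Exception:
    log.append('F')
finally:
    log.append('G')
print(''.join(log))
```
DEG

Both finally blocks run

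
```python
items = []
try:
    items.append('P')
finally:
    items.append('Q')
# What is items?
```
['P', 'Q']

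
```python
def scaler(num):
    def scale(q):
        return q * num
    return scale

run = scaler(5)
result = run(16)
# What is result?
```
80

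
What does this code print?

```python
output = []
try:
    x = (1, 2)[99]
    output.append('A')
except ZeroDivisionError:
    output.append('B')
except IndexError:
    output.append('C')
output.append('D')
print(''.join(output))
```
CD

IndexError is caught by its specific handler, not ZeroDivisionError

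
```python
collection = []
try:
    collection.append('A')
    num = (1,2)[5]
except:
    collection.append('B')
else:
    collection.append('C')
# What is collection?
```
['A', 'B']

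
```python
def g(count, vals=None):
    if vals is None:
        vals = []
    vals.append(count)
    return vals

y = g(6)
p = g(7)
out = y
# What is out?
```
[6]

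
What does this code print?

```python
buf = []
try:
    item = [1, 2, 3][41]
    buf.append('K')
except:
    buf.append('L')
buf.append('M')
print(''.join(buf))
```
LM

Exception raised in try, caught by bare except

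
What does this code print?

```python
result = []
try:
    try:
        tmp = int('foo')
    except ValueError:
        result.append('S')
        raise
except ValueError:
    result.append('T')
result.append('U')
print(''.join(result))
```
STU

raise without argument re-raises current exception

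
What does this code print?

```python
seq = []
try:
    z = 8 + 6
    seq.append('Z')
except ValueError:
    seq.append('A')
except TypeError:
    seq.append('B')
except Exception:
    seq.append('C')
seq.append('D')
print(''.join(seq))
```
ZD

No exception, try block completes normally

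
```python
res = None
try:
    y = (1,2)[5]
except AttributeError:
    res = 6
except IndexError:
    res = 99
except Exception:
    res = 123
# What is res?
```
99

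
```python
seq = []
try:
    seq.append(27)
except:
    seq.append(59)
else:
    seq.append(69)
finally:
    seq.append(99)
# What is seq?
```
[27, 69, 99]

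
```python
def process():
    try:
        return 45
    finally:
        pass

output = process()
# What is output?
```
45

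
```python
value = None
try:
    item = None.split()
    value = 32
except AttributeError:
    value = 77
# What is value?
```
77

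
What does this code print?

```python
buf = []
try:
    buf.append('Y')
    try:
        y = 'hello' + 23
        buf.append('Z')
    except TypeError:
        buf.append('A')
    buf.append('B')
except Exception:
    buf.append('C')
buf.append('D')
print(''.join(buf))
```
YABD

Inner exception caught by inner handler, outer continues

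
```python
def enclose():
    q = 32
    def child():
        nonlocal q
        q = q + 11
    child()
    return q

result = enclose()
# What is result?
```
43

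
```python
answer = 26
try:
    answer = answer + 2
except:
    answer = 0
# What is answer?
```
28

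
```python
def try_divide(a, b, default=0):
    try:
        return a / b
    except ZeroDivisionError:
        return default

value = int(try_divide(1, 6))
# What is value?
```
0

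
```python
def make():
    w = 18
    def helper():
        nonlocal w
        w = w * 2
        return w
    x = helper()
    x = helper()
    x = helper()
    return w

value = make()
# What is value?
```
144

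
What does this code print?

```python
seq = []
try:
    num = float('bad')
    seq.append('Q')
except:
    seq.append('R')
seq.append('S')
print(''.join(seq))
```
RS

Exception raised in try, caught by bare except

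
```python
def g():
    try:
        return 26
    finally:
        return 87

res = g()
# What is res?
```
87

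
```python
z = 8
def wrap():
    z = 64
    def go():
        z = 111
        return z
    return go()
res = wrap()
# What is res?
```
111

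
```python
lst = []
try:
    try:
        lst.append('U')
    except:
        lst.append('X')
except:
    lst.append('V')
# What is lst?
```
['U']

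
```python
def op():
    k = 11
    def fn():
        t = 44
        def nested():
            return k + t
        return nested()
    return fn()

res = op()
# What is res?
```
55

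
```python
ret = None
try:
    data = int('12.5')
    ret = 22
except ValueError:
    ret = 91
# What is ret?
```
91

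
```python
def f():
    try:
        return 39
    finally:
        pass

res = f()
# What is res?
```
39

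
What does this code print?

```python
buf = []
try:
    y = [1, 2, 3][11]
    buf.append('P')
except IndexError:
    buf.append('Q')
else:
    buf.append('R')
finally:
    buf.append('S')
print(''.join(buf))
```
QS

Exception: except runs, else skipped, finally runs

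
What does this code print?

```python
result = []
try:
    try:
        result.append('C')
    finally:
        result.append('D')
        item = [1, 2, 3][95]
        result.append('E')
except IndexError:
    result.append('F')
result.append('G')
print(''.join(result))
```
CDFG

Exception in inner finally caught by outer except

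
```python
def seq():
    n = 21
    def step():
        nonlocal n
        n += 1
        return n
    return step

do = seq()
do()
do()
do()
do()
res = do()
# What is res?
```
26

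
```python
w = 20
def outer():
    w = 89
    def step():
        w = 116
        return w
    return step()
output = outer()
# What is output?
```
116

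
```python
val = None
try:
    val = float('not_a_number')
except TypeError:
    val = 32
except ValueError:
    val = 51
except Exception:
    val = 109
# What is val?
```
51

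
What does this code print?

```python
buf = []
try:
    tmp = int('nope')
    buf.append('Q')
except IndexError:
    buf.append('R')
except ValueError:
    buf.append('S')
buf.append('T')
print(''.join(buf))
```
ST

ValueError is caught by its specific handler, not IndexError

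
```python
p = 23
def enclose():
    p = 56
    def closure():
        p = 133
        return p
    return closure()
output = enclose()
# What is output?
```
133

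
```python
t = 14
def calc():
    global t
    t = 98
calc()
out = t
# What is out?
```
98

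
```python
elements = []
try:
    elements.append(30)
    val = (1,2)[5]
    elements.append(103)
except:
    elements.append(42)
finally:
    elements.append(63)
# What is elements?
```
[30, 42, 63]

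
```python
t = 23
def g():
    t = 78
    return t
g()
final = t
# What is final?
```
23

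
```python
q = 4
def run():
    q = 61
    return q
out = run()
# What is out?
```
61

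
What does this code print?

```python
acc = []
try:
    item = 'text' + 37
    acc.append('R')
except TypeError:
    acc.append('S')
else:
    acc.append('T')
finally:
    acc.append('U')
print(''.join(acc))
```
SU

Exception: except runs, else skipped, finally runs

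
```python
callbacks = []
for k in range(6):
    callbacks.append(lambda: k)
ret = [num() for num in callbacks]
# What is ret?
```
[5, 5, 5, 5, 5, 5]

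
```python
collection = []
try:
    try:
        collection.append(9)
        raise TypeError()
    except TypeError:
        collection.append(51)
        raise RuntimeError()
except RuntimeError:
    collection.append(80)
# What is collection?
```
[9, 51, 80]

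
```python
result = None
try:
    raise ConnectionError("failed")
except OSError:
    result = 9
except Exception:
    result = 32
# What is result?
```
9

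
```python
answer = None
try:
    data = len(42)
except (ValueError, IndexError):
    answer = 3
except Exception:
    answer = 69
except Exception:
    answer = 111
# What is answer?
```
69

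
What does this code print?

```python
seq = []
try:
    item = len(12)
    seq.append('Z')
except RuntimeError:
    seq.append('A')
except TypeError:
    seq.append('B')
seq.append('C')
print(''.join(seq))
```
BC

TypeError is caught by its specific handler, not RuntimeError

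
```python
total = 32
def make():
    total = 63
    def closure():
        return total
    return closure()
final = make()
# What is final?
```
63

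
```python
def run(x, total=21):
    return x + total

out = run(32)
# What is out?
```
53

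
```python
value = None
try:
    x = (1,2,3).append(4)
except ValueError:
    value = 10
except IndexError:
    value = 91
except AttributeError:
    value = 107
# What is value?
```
107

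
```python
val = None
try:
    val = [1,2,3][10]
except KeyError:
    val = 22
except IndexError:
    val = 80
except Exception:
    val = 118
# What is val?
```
80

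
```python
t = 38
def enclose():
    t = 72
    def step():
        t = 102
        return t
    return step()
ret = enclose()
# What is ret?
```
102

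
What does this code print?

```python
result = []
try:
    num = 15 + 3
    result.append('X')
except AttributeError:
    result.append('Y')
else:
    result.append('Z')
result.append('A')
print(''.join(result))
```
XZA

else block runs when no exception occurs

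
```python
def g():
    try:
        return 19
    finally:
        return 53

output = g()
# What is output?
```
53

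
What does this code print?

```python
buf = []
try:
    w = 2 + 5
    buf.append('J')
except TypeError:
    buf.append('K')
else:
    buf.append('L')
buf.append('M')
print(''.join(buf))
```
JLM

else block runs when no exception occurs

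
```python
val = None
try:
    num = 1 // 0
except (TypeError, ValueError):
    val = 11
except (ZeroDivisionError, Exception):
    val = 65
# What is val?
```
65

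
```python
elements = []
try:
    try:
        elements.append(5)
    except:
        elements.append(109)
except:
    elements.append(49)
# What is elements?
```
[5]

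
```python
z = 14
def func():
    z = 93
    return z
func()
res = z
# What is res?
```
14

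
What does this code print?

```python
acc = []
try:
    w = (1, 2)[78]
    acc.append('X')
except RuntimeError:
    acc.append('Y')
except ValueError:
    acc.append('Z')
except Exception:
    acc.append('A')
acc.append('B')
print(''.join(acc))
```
AB

IndexError not specifically caught, falls to Exception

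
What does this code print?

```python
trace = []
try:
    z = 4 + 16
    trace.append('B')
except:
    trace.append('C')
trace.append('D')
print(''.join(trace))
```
BD

No exception, try block completes normally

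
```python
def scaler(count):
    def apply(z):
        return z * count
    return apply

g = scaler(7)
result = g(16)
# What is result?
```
112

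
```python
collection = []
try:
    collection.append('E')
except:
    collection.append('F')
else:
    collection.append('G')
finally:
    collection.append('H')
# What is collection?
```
['E', 'G', 'H']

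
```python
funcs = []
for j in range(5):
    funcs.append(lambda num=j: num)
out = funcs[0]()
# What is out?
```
0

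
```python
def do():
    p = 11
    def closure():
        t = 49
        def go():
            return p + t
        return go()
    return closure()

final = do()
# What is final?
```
60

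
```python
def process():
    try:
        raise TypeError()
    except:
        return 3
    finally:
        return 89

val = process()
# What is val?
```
89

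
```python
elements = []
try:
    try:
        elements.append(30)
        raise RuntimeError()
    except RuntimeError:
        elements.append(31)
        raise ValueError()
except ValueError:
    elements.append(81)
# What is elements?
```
[30, 31, 81]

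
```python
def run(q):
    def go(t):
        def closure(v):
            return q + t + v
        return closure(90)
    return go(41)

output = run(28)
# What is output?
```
159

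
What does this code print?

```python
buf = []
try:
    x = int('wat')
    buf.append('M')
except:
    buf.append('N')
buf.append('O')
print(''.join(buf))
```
NO

Exception raised in try, caught by bare except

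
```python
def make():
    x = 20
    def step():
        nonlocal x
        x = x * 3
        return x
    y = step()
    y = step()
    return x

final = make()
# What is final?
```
180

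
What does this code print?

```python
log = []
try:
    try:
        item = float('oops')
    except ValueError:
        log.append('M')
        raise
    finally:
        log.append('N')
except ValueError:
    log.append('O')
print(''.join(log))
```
MNO

finally runs before re-raised exception propagates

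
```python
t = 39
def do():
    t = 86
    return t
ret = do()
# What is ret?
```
86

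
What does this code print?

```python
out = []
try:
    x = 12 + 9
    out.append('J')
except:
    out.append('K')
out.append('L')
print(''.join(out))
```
JL

No exception, try block completes normally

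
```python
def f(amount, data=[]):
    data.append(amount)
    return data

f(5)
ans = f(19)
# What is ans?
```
[5, 19]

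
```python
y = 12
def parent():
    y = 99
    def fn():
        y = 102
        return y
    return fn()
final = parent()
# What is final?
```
102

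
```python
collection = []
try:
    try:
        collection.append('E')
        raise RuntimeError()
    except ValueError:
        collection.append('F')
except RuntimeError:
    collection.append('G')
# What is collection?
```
['E', 'G']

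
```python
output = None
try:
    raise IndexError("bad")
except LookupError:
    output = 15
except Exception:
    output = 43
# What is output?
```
15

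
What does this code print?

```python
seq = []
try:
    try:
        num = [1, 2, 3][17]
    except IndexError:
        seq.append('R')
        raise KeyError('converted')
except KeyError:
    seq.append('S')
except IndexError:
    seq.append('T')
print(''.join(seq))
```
RS

New KeyError raised, caught by outer KeyError handler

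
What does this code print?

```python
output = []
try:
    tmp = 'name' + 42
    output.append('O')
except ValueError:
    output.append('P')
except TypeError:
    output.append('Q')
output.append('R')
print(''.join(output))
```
QR

TypeError is caught by its specific handler, not ValueError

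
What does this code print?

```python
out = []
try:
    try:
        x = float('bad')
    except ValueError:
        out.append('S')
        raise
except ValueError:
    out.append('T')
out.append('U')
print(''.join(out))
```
STU

raise without argument re-raises current exception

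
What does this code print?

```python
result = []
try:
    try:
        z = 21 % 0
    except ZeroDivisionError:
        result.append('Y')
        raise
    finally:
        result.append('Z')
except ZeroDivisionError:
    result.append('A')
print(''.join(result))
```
YZA

finally runs before re-raised exception propagates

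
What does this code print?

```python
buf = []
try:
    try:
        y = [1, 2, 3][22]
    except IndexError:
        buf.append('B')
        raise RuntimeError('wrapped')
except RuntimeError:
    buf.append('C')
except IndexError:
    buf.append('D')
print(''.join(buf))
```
BC

New RuntimeError raised, caught by outer RuntimeError handler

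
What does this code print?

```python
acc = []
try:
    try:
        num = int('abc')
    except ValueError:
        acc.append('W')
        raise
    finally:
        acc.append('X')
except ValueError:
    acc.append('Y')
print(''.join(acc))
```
WXY

finally runs before re-raised exception propagates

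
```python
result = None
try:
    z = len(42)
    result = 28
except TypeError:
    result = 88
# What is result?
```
88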